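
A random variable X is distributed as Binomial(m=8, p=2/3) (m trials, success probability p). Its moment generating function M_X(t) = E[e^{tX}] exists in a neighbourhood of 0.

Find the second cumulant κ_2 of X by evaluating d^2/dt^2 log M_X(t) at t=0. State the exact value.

κ_2 = D^2[K](0) = 16/9

M_X(t) = (2*e^(t)/3 + 1/3)^8
K_X(t) = log M_X(t) = 8*log(2*e^(t)/3 + 1/3)
D^2[K](t) = 16*e^(t)/(4*e^(2*t) + 4*e^(t) + 1)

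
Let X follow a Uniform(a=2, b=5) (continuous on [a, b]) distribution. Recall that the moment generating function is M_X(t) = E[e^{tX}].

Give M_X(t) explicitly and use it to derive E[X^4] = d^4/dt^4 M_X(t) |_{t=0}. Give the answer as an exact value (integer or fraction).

E[X^4] = M′′′′(0) = 1031/5

M_X(t) = (e^(5*t) - e^(2*t))/(3*t)
M′(t) = (5*t*e^(5*t) - 2*t*e^(2*t) - e^(5*t) + e^(2*t))/(3*t^2)
M′′(t) = (25*t^2*e^(5*t) - 4*t^2*e^(2*t) - 10*t*e^(5*t) + 4*t*e^(2*t) + 2*e^(5*t) - 2*e^(2*t))/(3*t^3)
M′′′(t) = (125*t^3*e^(5*t) - 8*t^3*e^(2*t) - 75*t^2*e^(5*t) + 12*t^2*e^(2*t) + 30*t*e^(5*t) - 12*t*e^(2*t) - 6*e^(5*t) + 6*e^(2*t))/(3*t^4)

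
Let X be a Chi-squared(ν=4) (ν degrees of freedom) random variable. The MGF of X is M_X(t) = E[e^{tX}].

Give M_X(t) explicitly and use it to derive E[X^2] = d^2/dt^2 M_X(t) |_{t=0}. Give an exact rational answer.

M_X(t) = (1 - 2*t)^(-2)
dM/dt = -4/(8*t^3 - 12*t^2 + 6*t - 1)
d^2M/dt^2 = 24/(16*t^4 - 32*t^3 + 24*t^2 - 8*t + 1)

E[X^2] = d^2M/dt^2 |_{t=0} = 24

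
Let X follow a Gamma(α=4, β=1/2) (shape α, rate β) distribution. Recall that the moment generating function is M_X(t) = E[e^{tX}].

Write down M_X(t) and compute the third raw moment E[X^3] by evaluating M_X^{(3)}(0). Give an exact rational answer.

M_X(t) = 1/(16*(1/2 - t)^4)
dM/dt = -8/(32*t^5 - 80*t^4 + 80*t^3 - 40*t^2 + 10*t - 1)
d^2M/dt^2 = 80/(64*t^6 - 192*t^5 + 240*t^4 - 160*t^3 + 60*t^2 - 12*t + 1)
d^3M/dt^3 = -960/(128*t^7 - 448*t^6 + 672*t^5 - 560*t^4 + 280*t^3 - 84*t^2 + 14*t - 1)

E[X^3] = d^3M/dt^3 |_{t=0} = 960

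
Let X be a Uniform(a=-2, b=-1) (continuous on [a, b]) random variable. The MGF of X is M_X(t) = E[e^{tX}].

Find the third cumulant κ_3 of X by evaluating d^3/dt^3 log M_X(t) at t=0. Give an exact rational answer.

κ_3 = K′′′(0) = 0

M_X(t) = (e^(-t) - e^(-2*t))/t
K_X(t) = log M_X(t) = -log(t) + log(e^(-t) - e^(-2*t))
K′(t) = (-t*e^(t) + 2*t - e^(t) + 1)/(t*e^(t) - t)
K′′(t) = (-t^2*e^(t) + e^(2*t) - 2*e^(t) + 1)/(t^2*e^(2*t) - 2*t^2*e^(t) + t^2)
K′′′(t) = (t^3*e^(2*t) + t^3*e^(t) - 2*e^(3*t) + 6*e^(2*t) - 6*e^(t) + 2)/(t^3*e^(3*t) - 3*t^3*e^(2*t) + 3*t^3*e^(t) - t^3)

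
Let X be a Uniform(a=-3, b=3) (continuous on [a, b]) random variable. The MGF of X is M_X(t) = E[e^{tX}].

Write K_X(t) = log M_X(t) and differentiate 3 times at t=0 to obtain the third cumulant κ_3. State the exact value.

κ_3 = K^(3)(0) = 0

M_X(t) = (e^(3*t) - e^(-3*t))/(6*t)
K_X(t) = log M_X(t) = -log(t) + log(e^(3*t) - e^(-3*t)) - log(6)
K^(3)(t) = (216*t^3*e^(12*t) + 216*t^3*e^(6*t) - 2*e^(18*t) + 6*e^(12*t) - 6*e^(6*t) + 2)/(t^3*e^(18*t) - 3*t^3*e^(12*t) + 3*t^3*e^(6*t) - t^3)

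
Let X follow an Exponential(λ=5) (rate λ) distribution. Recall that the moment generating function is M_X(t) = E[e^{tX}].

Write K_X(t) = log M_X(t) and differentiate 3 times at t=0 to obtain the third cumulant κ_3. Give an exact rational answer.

M_X(t) = 5/(5 - t)
K_X(t) = log M_X(t) = -log(5 - t) + log(5)
dK/dt = -1/(t - 5)
d^2K/dt^2 = 1/(t^2 - 10*t + 25)
d^3K/dt^3 = -2/(t^3 - 15*t^2 + 75*t - 125)

κ_3 = d^3K/dt^3 |_{t=0} = 2/125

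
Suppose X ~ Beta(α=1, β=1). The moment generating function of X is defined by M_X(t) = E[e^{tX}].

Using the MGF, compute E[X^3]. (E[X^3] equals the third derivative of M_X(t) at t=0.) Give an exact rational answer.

M_X(t) = ₁F₁(1; 2; t)
D^3[M](t) = ₁F₁(4; 5; t)/4

E[X^3] = D^3[M](0) = 1/4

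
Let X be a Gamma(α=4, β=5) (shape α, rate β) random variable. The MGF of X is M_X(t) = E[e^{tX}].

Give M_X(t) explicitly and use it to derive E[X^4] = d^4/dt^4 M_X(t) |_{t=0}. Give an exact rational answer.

E[X^4] = D^4[M](0) = 168/125

M_X(t) = 625/(5 - t)^4
D^4[M](t) = 525000/(t^8 - 40*t^7 + 700*t^6 - 7000*t^5 + 43750*t^4 - 175000*t^3 + 437500*t^2 - 625000*t + 390625)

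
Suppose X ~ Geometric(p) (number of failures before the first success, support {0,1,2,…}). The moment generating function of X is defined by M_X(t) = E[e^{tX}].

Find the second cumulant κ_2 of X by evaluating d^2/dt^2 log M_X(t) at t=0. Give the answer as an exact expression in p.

κ_2 = d^2K/dt^2 |_{t=0} = (1 - p)/p^2

M_X(t) = p/(-(1 - p)*e^(t) + 1)
K_X(t) = log M_X(t) = log(p) - log(-(1 - p)*e^(t) + 1)
dK/dt = (-p*e^(t) + e^(t))/(p*e^(t) - e^(t) + 1)
d^2K/dt^2 = (-p*e^(t) + e^(t))/(p^2*e^(2*t) - 2*p*e^(2*t) + 2*p*e^(t) + e^(2*t) - 2*e^(t) + 1)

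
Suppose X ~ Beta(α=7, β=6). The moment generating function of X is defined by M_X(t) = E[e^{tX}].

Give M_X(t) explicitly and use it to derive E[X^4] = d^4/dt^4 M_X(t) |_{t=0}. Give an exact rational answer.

M_X(t) = ₁F₁(7; 13; t)
D^4[M](t) = 3*₁F₁(11; 17; t)/26

E[X^4] = D^4[M](0) = 3/26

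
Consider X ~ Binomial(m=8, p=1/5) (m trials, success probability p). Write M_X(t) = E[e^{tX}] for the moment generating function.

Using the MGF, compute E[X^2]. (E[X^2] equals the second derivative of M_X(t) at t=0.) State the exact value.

M_X(t) = (e^(t)/5 + 4/5)^8

E[X^2] = M^(2)(0) = 96/25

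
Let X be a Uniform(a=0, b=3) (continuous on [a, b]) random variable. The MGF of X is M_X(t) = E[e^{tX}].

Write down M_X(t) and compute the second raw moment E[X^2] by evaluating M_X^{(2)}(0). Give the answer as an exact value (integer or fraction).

M_X(t) = (e^(3*t) - 1)/(3*t)
M^(2)(t) = (9*t^2*e^(3*t) - 6*t*e^(3*t) + 2*e^(3*t) - 2)/(3*t^3)

E[X^2] = M^(2)(0) = 3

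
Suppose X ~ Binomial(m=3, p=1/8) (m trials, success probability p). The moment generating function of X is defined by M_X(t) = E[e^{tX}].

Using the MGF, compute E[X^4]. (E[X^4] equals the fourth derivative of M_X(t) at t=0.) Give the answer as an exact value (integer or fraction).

M_X(t) = (e^(t)/8 + 7/8)^3
D^4[M](t) = 81*e^(3*t)/512 + 21*e^(2*t)/32 + 147*e^(t)/512

E[X^4] = D^4[M](0) = 141/128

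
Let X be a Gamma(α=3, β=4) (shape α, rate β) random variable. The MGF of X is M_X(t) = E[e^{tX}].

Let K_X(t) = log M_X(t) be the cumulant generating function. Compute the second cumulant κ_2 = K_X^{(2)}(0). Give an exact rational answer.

M_X(t) = 64/(4 - t)^3
K_X(t) = log M_X(t) = -3*log(4 - t) + 6*log(2)
dK/dt = -3/(t - 4)
d^2K/dt^2 = 3/(t^2 - 8*t + 16)

κ_2 = d^2K/dt^2 |_{t=0} = 3/16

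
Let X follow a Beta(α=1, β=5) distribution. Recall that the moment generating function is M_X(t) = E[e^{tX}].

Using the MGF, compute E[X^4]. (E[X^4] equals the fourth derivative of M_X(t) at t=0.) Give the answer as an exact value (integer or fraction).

M_X(t) = ₁F₁(1; 6; t)
M′(t) = ₁F₁(2; 7; t)/6
M′′(t) = ₁F₁(3; 8; t)/21
M′′′(t) = ₁F₁(4; 9; t)/56
M′′′′(t) = ₁F₁(5; 10; t)/126

E[X^4] = M′′′′(0) = 1/126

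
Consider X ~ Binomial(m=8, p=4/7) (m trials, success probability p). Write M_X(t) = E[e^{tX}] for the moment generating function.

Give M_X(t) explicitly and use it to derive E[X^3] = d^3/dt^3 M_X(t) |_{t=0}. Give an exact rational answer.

E[X^3] = d^3M/dt^3 |_{t=0} = 5984/49

M_X(t) = (4*e^(t)/7 + 3/7)^8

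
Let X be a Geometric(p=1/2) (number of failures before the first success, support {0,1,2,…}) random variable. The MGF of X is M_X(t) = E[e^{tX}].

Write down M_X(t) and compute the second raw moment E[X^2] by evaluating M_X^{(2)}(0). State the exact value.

E[X^2] = M^(2)(0) = 3

M_X(t) = 1/(2*(1 - e^(t)/2))
M^(2)(t) = (-e^(2*t) - 2*e^(t))/(e^(3*t) - 6*e^(2*t) + 12*e^(t) - 8)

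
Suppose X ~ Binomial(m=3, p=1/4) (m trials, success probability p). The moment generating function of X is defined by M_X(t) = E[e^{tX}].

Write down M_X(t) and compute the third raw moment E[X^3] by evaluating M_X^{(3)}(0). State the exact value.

M_X(t) = (e^(t)/4 + 3/4)^3
dM/dt = 3*e^(3*t)/64 + 9*e^(2*t)/32 + 27*e^(t)/64
d^2M/dt^2 = 9*e^(3*t)/64 + 9*e^(2*t)/16 + 27*e^(t)/64
d^3M/dt^3 = 27*e^(3*t)/64 + 9*e^(2*t)/8 + 27*e^(t)/64

E[X^3] = d^3M/dt^3 |_{t=0} = 63/32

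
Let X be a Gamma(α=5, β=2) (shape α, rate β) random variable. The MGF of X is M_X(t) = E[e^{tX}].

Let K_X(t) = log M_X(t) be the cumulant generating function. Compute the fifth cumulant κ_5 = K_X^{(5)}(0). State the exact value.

M_X(t) = 32/(2 - t)^5
K_X(t) = log M_X(t) = -5*log(2 - t) + 5*log(2)
D^5[K](t) = -120/(t^5 - 10*t^4 + 40*t^3 - 80*t^2 + 80*t - 32)

κ_5 = D^5[K](0) = 15/4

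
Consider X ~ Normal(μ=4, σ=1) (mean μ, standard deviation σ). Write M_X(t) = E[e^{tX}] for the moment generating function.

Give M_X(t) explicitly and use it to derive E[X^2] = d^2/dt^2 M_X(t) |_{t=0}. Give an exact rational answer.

M_X(t) = e^(t^2/2 + 4*t)
dM/dt = t*e^(4*t)*e^(t^2/2) + 4*e^(4*t)*e^(t^2/2)
d^2M/dt^2 = t^2*e^(4*t)*e^(t^2/2) + 8*t*e^(4*t)*e^(t^2/2) + 17*e^(4*t)*e^(t^2/2)

E[X^2] = d^2M/dt^2 |_{t=0} = 17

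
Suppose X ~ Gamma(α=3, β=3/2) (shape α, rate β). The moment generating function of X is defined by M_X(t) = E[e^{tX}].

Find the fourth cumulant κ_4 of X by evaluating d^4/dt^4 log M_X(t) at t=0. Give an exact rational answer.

M_X(t) = 27/(8*(3/2 - t)^3)
K_X(t) = log M_X(t) = -3*log(3/2 - t) - 3*log(2) + 3*log(3)
K′(t) = -6/(2*t - 3)
K′′(t) = 12/(4*t^2 - 12*t + 9)
K′′′(t) = -48/(8*t^3 - 36*t^2 + 54*t - 27)
K′′′′(t) = 288/(16*t^4 - 96*t^3 + 216*t^2 - 216*t + 81)

κ_4 = K′′′′(0) = 32/9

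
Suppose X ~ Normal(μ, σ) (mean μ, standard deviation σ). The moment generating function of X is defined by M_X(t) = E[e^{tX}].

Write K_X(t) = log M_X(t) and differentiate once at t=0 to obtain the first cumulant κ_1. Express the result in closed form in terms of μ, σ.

M_X(t) = e^(μ*t + σ^2*t^2/2)
K_X(t) = log M_X(t) = μ*t + σ^2*t^2/2
K′(t) = μ + σ^2*t

κ_1 = K′(0) = μ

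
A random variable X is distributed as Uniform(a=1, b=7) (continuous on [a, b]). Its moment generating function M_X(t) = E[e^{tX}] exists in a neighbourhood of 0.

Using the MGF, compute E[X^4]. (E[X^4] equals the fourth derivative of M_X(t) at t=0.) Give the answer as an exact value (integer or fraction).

M_X(t) = (e^(7*t) - e^(t))/(6*t)
M′(t) = (7*t*e^(7*t) - t*e^(t) - e^(7*t) + e^(t))/(6*t^2)
M′′(t) = (49*t^2*e^(7*t) - t^2*e^(t) - 14*t*e^(7*t) + 2*t*e^(t) + 2*e^(7*t) - 2*e^(t))/(6*t^3)
M′′′(t) = (343*t^3*e^(7*t) - t^3*e^(t) - 147*t^2*e^(7*t) + 3*t^2*e^(t) + 42*t*e^(7*t) - 6*t*e^(t) - 6*e^(7*t) + 6*e^(t))/(6*t^4)
M′′′′(t) = (2401*t^4*e^(7*t) - t^4*e^(t) - 1372*t^3*e^(7*t) + 4*t^3*e^(t) + 588*t^2*e^(7*t) - 12*t^2*e^(t) - 168*t*e^(7*t) + 24*t*e^(t) + 24*e^(7*t) - 24*e^(t))/(6*t^5)

E[X^4] = M′′′′(0) = 2801/5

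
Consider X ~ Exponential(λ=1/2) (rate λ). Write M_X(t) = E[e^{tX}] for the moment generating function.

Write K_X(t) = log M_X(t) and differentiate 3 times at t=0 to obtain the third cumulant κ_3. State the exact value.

M_X(t) = 1/(2*(1/2 - t))
K_X(t) = log M_X(t) = -log(1/2 - t) - log(2)
dK/dt = -2/(2*t - 1)
d^2K/dt^2 = 4/(4*t^2 - 4*t + 1)
d^3K/dt^3 = -16/(8*t^3 - 12*t^2 + 6*t - 1)

κ_3 = d^3K/dt^3 |_{t=0} = 16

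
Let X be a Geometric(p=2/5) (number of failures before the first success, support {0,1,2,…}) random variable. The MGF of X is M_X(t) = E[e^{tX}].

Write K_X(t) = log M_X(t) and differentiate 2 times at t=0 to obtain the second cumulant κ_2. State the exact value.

κ_2 = K′′(0) = 15/4

M_X(t) = 2/(5*(1 - 3*e^(t)/5))
K_X(t) = log M_X(t) = -log(1 - 3*e^(t)/5) - log(5) + log(2)
K′(t) = -3*e^(t)/(3*e^(t) - 5)
K′′(t) = 15*e^(t)/(9*e^(2*t) - 30*e^(t) + 25)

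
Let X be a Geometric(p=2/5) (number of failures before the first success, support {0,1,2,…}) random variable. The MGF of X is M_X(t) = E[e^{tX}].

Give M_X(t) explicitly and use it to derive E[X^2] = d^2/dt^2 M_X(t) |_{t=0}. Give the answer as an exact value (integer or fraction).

M_X(t) = 2/(5*(1 - 3*e^(t)/5))
M^(2)(t) = (-18*e^(2*t) - 30*e^(t))/(27*e^(3*t) - 135*e^(2*t) + 225*e^(t) - 125)

E[X^2] = M^(2)(0) = 6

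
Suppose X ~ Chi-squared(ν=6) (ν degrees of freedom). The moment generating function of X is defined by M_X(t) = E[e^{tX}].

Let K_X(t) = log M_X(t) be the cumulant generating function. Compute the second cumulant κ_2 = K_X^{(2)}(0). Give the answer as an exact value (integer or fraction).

κ_2 = K^(2)(0) = 12

M_X(t) = (1 - 2*t)^(-3)
K_X(t) = log M_X(t) = -3*log(1 - 2*t)
K^(2)(t) = 12/(4*t^2 - 4*t + 1)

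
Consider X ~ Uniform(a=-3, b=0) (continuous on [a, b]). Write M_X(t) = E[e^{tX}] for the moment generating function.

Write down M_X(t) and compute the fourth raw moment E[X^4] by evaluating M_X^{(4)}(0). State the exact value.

M_X(t) = (1 - e^(-3*t))/(3*t)
M^(4)(t) = (-27*t^4 - 36*t^3 - 36*t^2 - 24*t + 8*e^(3*t) - 8)*e^(-3*t)/t^5

E[X^4] = M^(4)(0) = 81/5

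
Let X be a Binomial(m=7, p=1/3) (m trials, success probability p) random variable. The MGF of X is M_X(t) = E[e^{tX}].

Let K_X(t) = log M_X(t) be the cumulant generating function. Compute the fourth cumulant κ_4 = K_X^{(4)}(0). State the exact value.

M_X(t) = (e^(t)/3 + 2/3)^7
K_X(t) = log M_X(t) = 7*log(e^(t)/3 + 2/3)
K′(t) = 7*e^(t)/(e^(t) + 2)
K′′(t) = 14*e^(t)/(e^(2*t) + 4*e^(t) + 4)
K′′′(t) = (-14*e^(2*t) + 28*e^(t))/(e^(3*t) + 6*e^(2*t) + 12*e^(t) + 8)
K′′′′(t) = (14*e^(3*t) - 112*e^(2*t) + 56*e^(t))/(e^(4*t) + 8*e^(3*t) + 24*e^(2*t) + 32*e^(t) + 16)

κ_4 = K′′′′(0) = -14/27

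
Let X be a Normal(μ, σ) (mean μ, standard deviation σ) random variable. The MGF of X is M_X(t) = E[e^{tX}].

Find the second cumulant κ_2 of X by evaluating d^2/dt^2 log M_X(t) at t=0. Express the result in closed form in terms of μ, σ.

κ_2 = K^(2)(0) = σ^2

M_X(t) = e^(μ*t + σ^2*t^2/2)
K_X(t) = log M_X(t) = μ*t + σ^2*t^2/2
K^(2)(t) = σ^2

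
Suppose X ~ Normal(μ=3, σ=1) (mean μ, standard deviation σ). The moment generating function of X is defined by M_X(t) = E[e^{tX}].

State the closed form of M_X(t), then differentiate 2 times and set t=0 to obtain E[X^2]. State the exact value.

M_X(t) = e^(t^2/2 + 3*t)
M^(2)(t) = t^2*e^(3*t)*e^(t^2/2) + 6*t*e^(3*t)*e^(t^2/2) + 10*e^(3*t)*e^(t^2/2)

E[X^2] = M^(2)(0) = 10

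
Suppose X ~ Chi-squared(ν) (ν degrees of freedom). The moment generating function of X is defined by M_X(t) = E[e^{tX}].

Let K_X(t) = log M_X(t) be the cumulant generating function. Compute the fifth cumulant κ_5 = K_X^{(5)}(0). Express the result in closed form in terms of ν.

κ_5 = D^5[K](0) = 384*ν

M_X(t) = (1 - 2*t)^(-ν/2)
K_X(t) = log M_X(t) = -ν*log(1 - 2*t)/2
D^5[K](t) = -384*ν/(32*t^5 - 80*t^4 + 80*t^3 - 40*t^2 + 10*t - 1)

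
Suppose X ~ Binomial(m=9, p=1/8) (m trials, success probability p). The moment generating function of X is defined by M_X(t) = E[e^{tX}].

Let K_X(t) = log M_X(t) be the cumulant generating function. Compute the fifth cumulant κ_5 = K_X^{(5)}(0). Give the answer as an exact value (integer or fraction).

M_X(t) = (e^(t)/8 + 7/8)^9
K_X(t) = log M_X(t) = 9*log(e^(t)/8 + 7/8)
dK/dt = 9*e^(t)/(e^(t) + 7)
d^2K/dt^2 = 63*e^(t)/(e^(2*t) + 14*e^(t) + 49)
d^3K/dt^3 = (-63*e^(2*t) + 441*e^(t))/(e^(3*t) + 21*e^(2*t) + 147*e^(t) + 343)
d^4K/dt^4 = (63*e^(3*t) - 1764*e^(2*t) + 3087*e^(t))/(e^(4*t) + 28*e^(3*t) + 294*e^(2*t) + 1372*e^(t) + 2401)
d^5K/dt^5 = (-63*e^(4*t) + 4851*e^(3*t) - 33957*e^(2*t) + 21609*e^(t))/(e^(5*t) + 35*e^(4*t) + 490*e^(3*t) + 3430*e^(2*t) + 12005*e^(t) + 16807)

κ_5 = d^5K/dt^5 |_{t=0} = -945/4096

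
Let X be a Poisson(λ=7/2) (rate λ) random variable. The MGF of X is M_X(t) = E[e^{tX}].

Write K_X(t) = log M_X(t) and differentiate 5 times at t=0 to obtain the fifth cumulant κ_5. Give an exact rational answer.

M_X(t) = e^(7*e^(t)/2 - 7/2)
K_X(t) = log M_X(t) = 7*e^(t)/2 - 7/2
K′(t) = 7*e^(t)/2
K′′(t) = 7*e^(t)/2
K′′′(t) = 7*e^(t)/2
K′′′′(t) = 7*e^(t)/2
K′′′′′(t) = 7*e^(t)/2

κ_5 = K′′′′′(0) = 7/2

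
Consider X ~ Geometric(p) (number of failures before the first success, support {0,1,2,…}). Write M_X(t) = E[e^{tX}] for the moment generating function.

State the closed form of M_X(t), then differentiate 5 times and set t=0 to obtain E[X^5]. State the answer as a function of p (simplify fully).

M_X(t) = p/(-(1 - p)*e^(t) + 1)
dM/dt = (-p^2*e^(t) + p*e^(t))/(p^2*e^(2*t) - 2*p*e^(2*t) + 2*p*e^(t) + e^(2*t) - 2*e^(t) + 1)

E[X^5] = d^5M/dt^5 |_{t=0} = -1 + 31/p - 180/p^2 + 390/p^3 - 360/p^4 + 120/p^5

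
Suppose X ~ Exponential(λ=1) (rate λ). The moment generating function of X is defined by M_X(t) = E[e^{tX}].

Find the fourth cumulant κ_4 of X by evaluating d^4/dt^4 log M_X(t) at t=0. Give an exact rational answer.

M_X(t) = 1/(1 - t)
K_X(t) = log M_X(t) = -log(1 - t)
dK/dt = -1/(t - 1)
d^2K/dt^2 = 1/(t^2 - 2*t + 1)
d^3K/dt^3 = -2/(t^3 - 3*t^2 + 3*t - 1)
d^4K/dt^4 = 6/(t^4 - 4*t^3 + 6*t^2 - 4*t + 1)

κ_4 = d^4K/dt^4 |_{t=0} = 6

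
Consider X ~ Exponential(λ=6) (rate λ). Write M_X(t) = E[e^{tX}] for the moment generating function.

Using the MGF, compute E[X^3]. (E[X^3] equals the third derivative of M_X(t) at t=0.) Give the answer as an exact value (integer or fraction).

E[X^3] = D^3[M](0) = 1/36

M_X(t) = 6/(6 - t)
D^3[M](t) = 36/(t^4 - 24*t^3 + 216*t^2 - 864*t + 1296)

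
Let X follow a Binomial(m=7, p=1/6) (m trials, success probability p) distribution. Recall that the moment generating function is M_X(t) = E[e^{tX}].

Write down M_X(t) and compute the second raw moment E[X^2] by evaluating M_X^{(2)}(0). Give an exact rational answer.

E[X^2] = d^2M/dt^2 |_{t=0} = 7/3

M_X(t) = (e^(t)/6 + 5/6)^7
dM/dt = 7*e^(7*t)/279936 + 35*e^(6*t)/46656 + 875*e^(5*t)/93312 + 4375*e^(4*t)/69984 + 21875*e^(3*t)/93312 + 21875*e^(2*t)/46656 + 109375*e^(t)/279936
d^2M/dt^2 = 49*e^(7*t)/279936 + 35*e^(6*t)/7776 + 4375*e^(5*t)/93312 + 4375*e^(4*t)/17496 + 21875*e^(3*t)/31104 + 21875*e^(2*t)/23328 + 109375*e^(t)/279936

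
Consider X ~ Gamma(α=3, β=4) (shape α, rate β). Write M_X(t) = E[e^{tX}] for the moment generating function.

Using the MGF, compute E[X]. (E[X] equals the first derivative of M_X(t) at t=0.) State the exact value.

E[X] = M^(1)(0) = 3/4

M_X(t) = 64/(4 - t)^3
M^(1)(t) = 192/(t^4 - 16*t^3 + 96*t^2 - 256*t + 256)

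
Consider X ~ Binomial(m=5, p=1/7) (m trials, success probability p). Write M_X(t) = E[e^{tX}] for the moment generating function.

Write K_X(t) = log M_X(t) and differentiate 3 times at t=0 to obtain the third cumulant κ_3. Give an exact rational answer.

κ_3 = d^3K/dt^3 |_{t=0} = 150/343

M_X(t) = (e^(t)/7 + 6/7)^5
K_X(t) = log M_X(t) = 5*log(e^(t)/7 + 6/7)
dK/dt = 5*e^(t)/(e^(t) + 6)
d^2K/dt^2 = 30*e^(t)/(e^(2*t) + 12*e^(t) + 36)
d^3K/dt^3 = (-30*e^(2*t) + 180*e^(t))/(e^(3*t) + 18*e^(2*t) + 108*e^(t) + 216)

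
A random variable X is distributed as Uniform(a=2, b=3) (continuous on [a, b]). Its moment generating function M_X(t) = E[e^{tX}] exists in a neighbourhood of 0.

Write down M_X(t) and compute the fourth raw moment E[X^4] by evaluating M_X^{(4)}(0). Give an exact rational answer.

M_X(t) = (e^(3*t) - e^(2*t))/t
M′(t) = (3*t*e^(3*t) - 2*t*e^(2*t) - e^(3*t) + e^(2*t))/t^2
M′′(t) = (9*t^2*e^(3*t) - 4*t^2*e^(2*t) - 6*t*e^(3*t) + 4*t*e^(2*t) + 2*e^(3*t) - 2*e^(2*t))/t^3
M′′′(t) = (27*t^3*e^(3*t) - 8*t^3*e^(2*t) - 27*t^2*e^(3*t) + 12*t^2*e^(2*t) + 18*t*e^(3*t) - 12*t*e^(2*t) - 6*e^(3*t) + 6*e^(2*t))/t^4

E[X^4] = M′′′′(0) = 211/5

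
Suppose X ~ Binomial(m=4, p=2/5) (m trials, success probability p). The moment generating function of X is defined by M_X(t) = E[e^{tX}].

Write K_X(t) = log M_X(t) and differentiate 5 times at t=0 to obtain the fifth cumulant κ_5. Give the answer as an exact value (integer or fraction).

κ_5 = d^5K/dt^5 |_{t=0} = -1128/3125

M_X(t) = (2*e^(t)/5 + 3/5)^4
K_X(t) = log M_X(t) = 4*log(2*e^(t)/5 + 3/5)
dK/dt = 8*e^(t)/(2*e^(t) + 3)
d^2K/dt^2 = 24*e^(t)/(4*e^(2*t) + 12*e^(t) + 9)
d^3K/dt^3 = (-48*e^(2*t) + 72*e^(t))/(8*e^(3*t) + 36*e^(2*t) + 54*e^(t) + 27)
d^4K/dt^4 = (96*e^(3*t) - 576*e^(2*t) + 216*e^(t))/(16*e^(4*t) + 96*e^(3*t) + 216*e^(2*t) + 216*e^(t) + 81)
d^5K/dt^5 = (-192*e^(4*t) + 3168*e^(3*t) - 4752*e^(2*t) + 648*e^(t))/(32*e^(5*t) + 240*e^(4*t) + 720*e^(3*t) + 1080*e^(2*t) + 810*e^(t) + 243)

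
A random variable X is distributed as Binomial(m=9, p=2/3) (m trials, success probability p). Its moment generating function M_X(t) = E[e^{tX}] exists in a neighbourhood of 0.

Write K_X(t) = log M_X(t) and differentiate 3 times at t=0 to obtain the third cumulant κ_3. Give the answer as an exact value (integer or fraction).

M_X(t) = (2*e^(t)/3 + 1/3)^9
K_X(t) = log M_X(t) = 9*log(2*e^(t)/3 + 1/3)
K′(t) = 18*e^(t)/(2*e^(t) + 1)
K′′(t) = 18*e^(t)/(4*e^(2*t) + 4*e^(t) + 1)
K′′′(t) = (-36*e^(2*t) + 18*e^(t))/(8*e^(3*t) + 12*e^(2*t) + 6*e^(t) + 1)

κ_3 = K′′′(0) = -2/3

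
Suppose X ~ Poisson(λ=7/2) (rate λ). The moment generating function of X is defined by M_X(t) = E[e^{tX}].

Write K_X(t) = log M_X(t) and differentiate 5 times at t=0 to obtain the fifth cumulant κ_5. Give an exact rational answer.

κ_5 = K^(5)(0) = 7/2

M_X(t) = e^(7*e^(t)/2 - 7/2)
K_X(t) = log M_X(t) = 7*e^(t)/2 - 7/2
K^(5)(t) = 7*e^(t)/2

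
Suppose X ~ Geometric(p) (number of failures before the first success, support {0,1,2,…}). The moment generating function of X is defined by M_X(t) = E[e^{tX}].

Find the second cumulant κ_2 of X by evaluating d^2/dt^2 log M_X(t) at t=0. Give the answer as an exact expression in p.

M_X(t) = p/(-(1 - p)*e^(t) + 1)
K_X(t) = log M_X(t) = log(p) - log(-(1 - p)*e^(t) + 1)
K^(2)(t) = (-p*e^(t) + e^(t))/(p^2*e^(2*t) - 2*p*e^(2*t) + 2*p*e^(t) + e^(2*t) - 2*e^(t) + 1)

κ_2 = K^(2)(0) = (1 - p)/p^2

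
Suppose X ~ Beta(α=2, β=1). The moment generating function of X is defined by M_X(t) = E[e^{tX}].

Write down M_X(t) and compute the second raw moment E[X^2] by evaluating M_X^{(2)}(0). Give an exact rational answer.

E[X^2] = D^2[M](0) = 1/2

M_X(t) = ₁F₁(2; 3; t)
D^2[M](t) = ₁F₁(4; 5; t)/2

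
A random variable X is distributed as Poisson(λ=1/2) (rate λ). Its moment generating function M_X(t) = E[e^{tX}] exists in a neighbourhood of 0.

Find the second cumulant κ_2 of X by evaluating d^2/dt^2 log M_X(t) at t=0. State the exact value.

M_X(t) = e^(e^(t)/2 - 1/2)
K_X(t) = log M_X(t) = e^(t)/2 - 1/2
K′(t) = e^(t)/2
K′′(t) = e^(t)/2

κ_2 = K′′(0) = 1/2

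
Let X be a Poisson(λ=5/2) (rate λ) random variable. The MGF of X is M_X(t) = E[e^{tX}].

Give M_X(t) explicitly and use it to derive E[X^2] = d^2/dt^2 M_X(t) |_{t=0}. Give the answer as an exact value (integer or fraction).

M_X(t) = e^(5*e^(t)/2 - 5/2)
D^2[M](t) = (25*e^(2*t)*e^(5*e^(t)/2) + 10*e^(t)*e^(5*e^(t)/2))*e^(-5/2)/4

E[X^2] = D^2[M](0) = 35/4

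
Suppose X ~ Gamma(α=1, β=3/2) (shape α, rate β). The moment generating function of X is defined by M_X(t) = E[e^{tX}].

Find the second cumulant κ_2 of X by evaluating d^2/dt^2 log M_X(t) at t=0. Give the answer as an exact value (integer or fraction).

M_X(t) = 3/(2*(3/2 - t))
K_X(t) = log M_X(t) = -log(3/2 - t) - log(2) + log(3)
K^(2)(t) = 4/(4*t^2 - 12*t + 9)

κ_2 = K^(2)(0) = 4/9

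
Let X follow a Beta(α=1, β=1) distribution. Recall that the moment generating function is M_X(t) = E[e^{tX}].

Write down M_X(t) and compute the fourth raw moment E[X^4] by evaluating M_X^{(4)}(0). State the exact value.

M_X(t) = ₁F₁(1; 2; t)
M^(4)(t) = ₁F₁(5; 6; t)/5

E[X^4] = M^(4)(0) = 1/5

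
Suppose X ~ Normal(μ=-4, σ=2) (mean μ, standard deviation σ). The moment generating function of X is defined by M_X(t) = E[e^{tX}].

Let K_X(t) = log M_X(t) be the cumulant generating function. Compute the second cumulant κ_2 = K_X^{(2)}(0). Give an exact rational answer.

M_X(t) = e^(2*t^2 - 4*t)
K_X(t) = log M_X(t) = 2*t^2 - 4*t
D^2[K](t) = 4

κ_2 = D^2[K](0) = 4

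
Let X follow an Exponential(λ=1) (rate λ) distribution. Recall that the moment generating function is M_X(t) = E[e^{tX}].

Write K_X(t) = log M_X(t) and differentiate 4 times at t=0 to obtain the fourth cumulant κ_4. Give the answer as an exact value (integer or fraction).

M_X(t) = 1/(1 - t)
K_X(t) = log M_X(t) = -log(1 - t)
dK/dt = -1/(t - 1)
d^2K/dt^2 = 1/(t^2 - 2*t + 1)
d^3K/dt^3 = -2/(t^3 - 3*t^2 + 3*t - 1)
d^4K/dt^4 = 6/(t^4 - 4*t^3 + 6*t^2 - 4*t + 1)

κ_4 = d^4K/dt^4 |_{t=0} = 6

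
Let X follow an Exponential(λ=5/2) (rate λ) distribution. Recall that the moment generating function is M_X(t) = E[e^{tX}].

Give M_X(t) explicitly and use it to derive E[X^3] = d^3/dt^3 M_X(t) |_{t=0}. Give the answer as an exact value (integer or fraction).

M_X(t) = 5/(2*(5/2 - t))
dM/dt = 10/(4*t^2 - 20*t + 25)
d^2M/dt^2 = -40/(8*t^3 - 60*t^2 + 150*t - 125)
d^3M/dt^3 = 240/(16*t^4 - 160*t^3 + 600*t^2 - 1000*t + 625)

E[X^3] = d^3M/dt^3 |_{t=0} = 48/125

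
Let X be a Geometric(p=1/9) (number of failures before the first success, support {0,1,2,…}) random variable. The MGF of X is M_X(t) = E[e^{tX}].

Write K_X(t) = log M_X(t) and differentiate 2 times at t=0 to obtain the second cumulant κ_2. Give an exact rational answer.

κ_2 = K′′(0) = 72

M_X(t) = 1/(9*(1 - 8*e^(t)/9))
K_X(t) = log M_X(t) = -log(1 - 8*e^(t)/9) - 2*log(3)
K′(t) = -8*e^(t)/(8*e^(t) - 9)
K′′(t) = 72*e^(t)/(64*e^(2*t) - 144*e^(t) + 81)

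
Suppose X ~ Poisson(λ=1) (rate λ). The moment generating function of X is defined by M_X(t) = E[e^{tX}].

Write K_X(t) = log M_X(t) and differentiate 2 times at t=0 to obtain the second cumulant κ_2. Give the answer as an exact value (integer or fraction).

κ_2 = K^(2)(0) = 1

M_X(t) = e^(e^(t) - 1)
K_X(t) = log M_X(t) = e^(t) - 1
K^(2)(t) = e^(t)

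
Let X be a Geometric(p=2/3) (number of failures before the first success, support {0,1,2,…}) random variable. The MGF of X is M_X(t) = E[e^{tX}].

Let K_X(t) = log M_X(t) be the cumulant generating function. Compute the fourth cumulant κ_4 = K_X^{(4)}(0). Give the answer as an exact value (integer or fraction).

κ_4 = K′′′′(0) = 33/8

M_X(t) = 2/(3*(1 - e^(t)/3))
K_X(t) = log M_X(t) = -log(1 - e^(t)/3) - log(3) + log(2)
K′(t) = -e^(t)/(e^(t) - 3)
K′′(t) = 3*e^(t)/(e^(2*t) - 6*e^(t) + 9)
K′′′(t) = (-3*e^(2*t) - 9*e^(t))/(e^(3*t) - 9*e^(2*t) + 27*e^(t) - 27)
K′′′′(t) = (3*e^(3*t) + 36*e^(2*t) + 27*e^(t))/(e^(4*t) - 12*e^(3*t) + 54*e^(2*t) - 108*e^(t) + 81)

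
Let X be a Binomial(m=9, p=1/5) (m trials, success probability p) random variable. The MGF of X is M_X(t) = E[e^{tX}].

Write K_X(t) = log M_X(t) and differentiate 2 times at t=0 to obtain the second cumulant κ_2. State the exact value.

κ_2 = K^(2)(0) = 36/25

M_X(t) = (e^(t)/5 + 4/5)^9
K_X(t) = log M_X(t) = 9*log(e^(t)/5 + 4/5)
K^(2)(t) = 36*e^(t)/(e^(2*t) + 8*e^(t) + 16)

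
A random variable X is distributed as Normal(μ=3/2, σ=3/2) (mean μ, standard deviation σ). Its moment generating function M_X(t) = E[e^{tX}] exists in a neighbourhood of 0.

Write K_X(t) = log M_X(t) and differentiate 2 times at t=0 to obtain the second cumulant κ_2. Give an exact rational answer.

M_X(t) = e^(9*t^2/8 + 3*t/2)
K_X(t) = log M_X(t) = 9*t^2/8 + 3*t/2
dK/dt = 9*t/4 + 3/2
d^2K/dt^2 = 9/4

κ_2 = d^2K/dt^2 |_{t=0} = 9/4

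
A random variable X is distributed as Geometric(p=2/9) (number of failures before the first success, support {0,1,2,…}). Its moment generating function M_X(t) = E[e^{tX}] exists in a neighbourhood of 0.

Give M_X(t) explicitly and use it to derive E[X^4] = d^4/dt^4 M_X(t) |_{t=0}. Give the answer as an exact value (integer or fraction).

M_X(t) = 2/(9*(1 - 7*e^(t)/9))
D^4[M](t) = (-4802*e^(4*t) - 67914*e^(3*t) - 87318*e^(2*t) - 10206*e^(t))/(16807*e^(5*t) - 108045*e^(4*t) + 277830*e^(3*t) - 357210*e^(2*t) + 229635*e^(t) - 59049)

E[X^4] = D^4[M](0) = 5320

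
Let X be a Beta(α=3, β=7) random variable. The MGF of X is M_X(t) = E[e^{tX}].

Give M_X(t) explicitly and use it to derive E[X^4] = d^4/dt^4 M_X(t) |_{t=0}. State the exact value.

E[X^4] = d^4M/dt^4 |_{t=0} = 3/143

M_X(t) = ₁F₁(3; 10; t)
dM/dt = 3*₁F₁(4; 11; t)/10
d^2M/dt^2 = 6*₁F₁(5; 12; t)/55
d^3M/dt^3 = ₁F₁(6; 13; t)/22
d^4M/dt^4 = 3*₁F₁(7; 14; t)/143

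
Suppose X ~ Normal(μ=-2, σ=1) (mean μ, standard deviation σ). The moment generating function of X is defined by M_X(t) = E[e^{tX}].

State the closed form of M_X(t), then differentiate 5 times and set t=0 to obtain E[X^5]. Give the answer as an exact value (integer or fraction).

M_X(t) = e^(t^2/2 - 2*t)
D^5[M](t) = (t^5*e^(t^2/2) - 10*t^4*e^(t^2/2) + 50*t^3*e^(t^2/2) - 140*t^2*e^(t^2/2) + 215*t*e^(t^2/2) - 142*e^(t^2/2))*e^(-2*t)

E[X^5] = D^5[M](0) = -142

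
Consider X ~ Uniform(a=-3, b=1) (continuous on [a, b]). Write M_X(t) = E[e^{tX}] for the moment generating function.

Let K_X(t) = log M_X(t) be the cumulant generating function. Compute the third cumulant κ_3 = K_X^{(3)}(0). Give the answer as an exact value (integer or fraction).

κ_3 = d^3K/dt^3 |_{t=0} = 0

M_X(t) = (e^(t) - e^(-3*t))/(4*t)
K_X(t) = log M_X(t) = -log(t) + log(e^(t) - e^(-3*t)) - 2*log(2)
dK/dt = (t*e^(4*t) + 3*t - e^(4*t) + 1)/(t*e^(4*t) - t)
d^2K/dt^2 = (-16*t^2*e^(4*t) + e^(8*t) - 2*e^(4*t) + 1)/(t^2*e^(8*t) - 2*t^2*e^(4*t) + t^2)
d^3K/dt^3 = (64*t^3*e^(8*t) + 64*t^3*e^(4*t) - 2*e^(12*t) + 6*e^(8*t) - 6*e^(4*t) + 2)/(t^3*e^(12*t) - 3*t^3*e^(8*t) + 3*t^3*e^(4*t) - t^3)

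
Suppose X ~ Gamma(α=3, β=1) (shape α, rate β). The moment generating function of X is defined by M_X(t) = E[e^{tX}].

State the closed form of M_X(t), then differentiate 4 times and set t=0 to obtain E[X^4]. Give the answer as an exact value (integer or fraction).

M_X(t) = (1 - t)^(-3)
M′(t) = 3/(t^4 - 4*t^3 + 6*t^2 - 4*t + 1)
M′′(t) = -12/(t^5 - 5*t^4 + 10*t^3 - 10*t^2 + 5*t - 1)
M′′′(t) = 60/(t^6 - 6*t^5 + 15*t^4 - 20*t^3 + 15*t^2 - 6*t + 1)
M′′′′(t) = -360/(t^7 - 7*t^6 + 21*t^5 - 35*t^4 + 35*t^3 - 21*t^2 + 7*t - 1)

E[X^4] = M′′′′(0) = 360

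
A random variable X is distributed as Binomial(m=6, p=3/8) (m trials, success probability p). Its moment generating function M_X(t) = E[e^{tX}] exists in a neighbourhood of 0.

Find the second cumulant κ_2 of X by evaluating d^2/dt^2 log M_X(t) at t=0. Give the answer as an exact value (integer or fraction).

κ_2 = D^2[K](0) = 45/32

M_X(t) = (3*e^(t)/8 + 5/8)^6
K_X(t) = log M_X(t) = 6*log(3*e^(t)/8 + 5/8)
D^2[K](t) = 90*e^(t)/(9*e^(2*t) + 30*e^(t) + 25)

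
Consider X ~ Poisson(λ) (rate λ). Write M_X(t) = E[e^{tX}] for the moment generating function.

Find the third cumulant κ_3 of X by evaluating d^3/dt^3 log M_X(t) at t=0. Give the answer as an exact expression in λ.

M_X(t) = e^(λ*(e^(t) - 1))
K_X(t) = log M_X(t) = λ*(e^(t) - 1)
dK/dt = λ*e^(t)
d^2K/dt^2 = λ*e^(t)
d^3K/dt^3 = λ*e^(t)

κ_3 = d^3K/dt^3 |_{t=0} = λ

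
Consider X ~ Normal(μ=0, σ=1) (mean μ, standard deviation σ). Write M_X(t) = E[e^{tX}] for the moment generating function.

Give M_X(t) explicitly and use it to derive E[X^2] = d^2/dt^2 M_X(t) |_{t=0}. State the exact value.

M_X(t) = e^(t^2/2)
M′(t) = t*e^(t^2/2)
M′′(t) = t^2*e^(t^2/2) + e^(t^2/2)

E[X^2] = M′′(0) = 1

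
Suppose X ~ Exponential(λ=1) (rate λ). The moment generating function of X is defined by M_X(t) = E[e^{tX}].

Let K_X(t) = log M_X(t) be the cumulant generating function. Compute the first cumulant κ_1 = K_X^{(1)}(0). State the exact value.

M_X(t) = 1/(1 - t)
K_X(t) = log M_X(t) = -log(1 - t)
K′(t) = -1/(t - 1)

κ_1 = K′(0) = 1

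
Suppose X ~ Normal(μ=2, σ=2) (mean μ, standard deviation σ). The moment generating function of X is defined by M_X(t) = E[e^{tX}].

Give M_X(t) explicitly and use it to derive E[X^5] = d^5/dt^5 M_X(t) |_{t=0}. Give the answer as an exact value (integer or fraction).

M_X(t) = e^(2*t^2 + 2*t)
dM/dt = 4*t*e^(2*t)*e^(2*t^2) + 2*e^(2*t)*e^(2*t^2)
d^2M/dt^2 = 16*t^2*e^(2*t)*e^(2*t^2) + 16*t*e^(2*t)*e^(2*t^2) + 8*e^(2*t)*e^(2*t^2)
d^3M/dt^3 = 64*t^3*e^(2*t)*e^(2*t^2) + 96*t^2*e^(2*t)*e^(2*t^2) + 96*t*e^(2*t)*e^(2*t^2) + 32*e^(2*t)*e^(2*t^2)
d^4M/dt^4 = 256*t^4*e^(2*t)*e^(2*t^2) + 512*t^3*e^(2*t)*e^(2*t^2) + 768*t^2*e^(2*t)*e^(2*t^2) + 512*t*e^(2*t)*e^(2*t^2) + 160*e^(2*t)*e^(2*t^2)

E[X^5] = d^5M/dt^5 |_{t=0} = 832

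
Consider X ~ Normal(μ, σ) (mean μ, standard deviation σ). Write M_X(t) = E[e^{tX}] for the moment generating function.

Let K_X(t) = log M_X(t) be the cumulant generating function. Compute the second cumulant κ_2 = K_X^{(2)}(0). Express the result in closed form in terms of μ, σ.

κ_2 = d^2K/dt^2 |_{t=0} = σ^2

M_X(t) = e^(μ*t + σ^2*t^2/2)
K_X(t) = log M_X(t) = μ*t + σ^2*t^2/2
dK/dt = μ + σ^2*t
d^2K/dt^2 = σ^2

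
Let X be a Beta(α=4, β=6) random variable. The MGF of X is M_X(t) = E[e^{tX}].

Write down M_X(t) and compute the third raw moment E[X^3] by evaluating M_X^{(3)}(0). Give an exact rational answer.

E[X^3] = d^3M/dt^3 |_{t=0} = 1/11

M_X(t) = ₁F₁(4; 10; t)
dM/dt = 2*₁F₁(5; 11; t)/5
d^2M/dt^2 = 2*₁F₁(6; 12; t)/11
d^3M/dt^3 = ₁F₁(7; 13; t)/11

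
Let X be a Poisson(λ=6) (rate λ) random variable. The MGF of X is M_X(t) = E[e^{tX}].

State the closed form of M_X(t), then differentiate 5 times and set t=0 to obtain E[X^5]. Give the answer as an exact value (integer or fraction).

M_X(t) = e^(6*e^(t) - 6)
dM/dt = 6*e^(-6)*e^(t)*e^(6*e^(t))
d^2M/dt^2 = (36*e^(2*t)*e^(6*e^(t)) + 6*e^(t)*e^(6*e^(t)))*e^(-6)
d^3M/dt^3 = (216*e^(3*t)*e^(6*e^(t)) + 108*e^(2*t)*e^(6*e^(t)) + 6*e^(t)*e^(6*e^(t)))*e^(-6)
d^4M/dt^4 = (1296*e^(4*t)*e^(6*e^(t)) + 1296*e^(3*t)*e^(6*e^(t)) + 252*e^(2*t)*e^(6*e^(t)) + 6*e^(t)*e^(6*e^(t)))*e^(-6)
d^5M/dt^5 = (7776*e^(5*t)*e^(6*e^(t)) + 12960*e^(4*t)*e^(6*e^(t)) + 5400*e^(3*t)*e^(6*e^(t)) + 540*e^(2*t)*e^(6*e^(t)) + 6*e^(t)*e^(6*e^(t)))*e^(-6)

E[X^5] = d^5M/dt^5 |_{t=0} = 26682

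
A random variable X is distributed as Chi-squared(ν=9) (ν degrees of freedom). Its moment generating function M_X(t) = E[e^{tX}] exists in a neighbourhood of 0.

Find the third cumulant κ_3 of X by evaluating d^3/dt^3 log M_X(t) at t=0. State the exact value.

κ_3 = D^3[K](0) = 72

M_X(t) = (1 - 2*t)^(-9/2)
K_X(t) = log M_X(t) = -9*log(1 - 2*t)/2
D^3[K](t) = -72/(8*t^3 - 12*t^2 + 6*t - 1)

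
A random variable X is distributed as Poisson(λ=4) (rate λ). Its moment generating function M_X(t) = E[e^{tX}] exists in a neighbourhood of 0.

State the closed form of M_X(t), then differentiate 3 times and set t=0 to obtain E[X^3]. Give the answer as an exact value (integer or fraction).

M_X(t) = e^(4*e^(t) - 4)
M^(3)(t) = (64*e^(3*t)*e^(4*e^(t)) + 48*e^(2*t)*e^(4*e^(t)) + 4*e^(t)*e^(4*e^(t)))*e^(-4)

E[X^3] = M^(3)(0) = 116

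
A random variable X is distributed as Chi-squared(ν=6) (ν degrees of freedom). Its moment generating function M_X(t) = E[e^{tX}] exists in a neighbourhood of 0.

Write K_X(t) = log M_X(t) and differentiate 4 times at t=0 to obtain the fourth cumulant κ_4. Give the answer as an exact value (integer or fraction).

κ_4 = d^4K/dt^4 |_{t=0} = 288

M_X(t) = (1 - 2*t)^(-3)
K_X(t) = log M_X(t) = -3*log(1 - 2*t)
dK/dt = -6/(2*t - 1)
d^2K/dt^2 = 12/(4*t^2 - 4*t + 1)
d^3K/dt^3 = -48/(8*t^3 - 12*t^2 + 6*t - 1)
d^4K/dt^4 = 288/(16*t^4 - 32*t^3 + 24*t^2 - 8*t + 1)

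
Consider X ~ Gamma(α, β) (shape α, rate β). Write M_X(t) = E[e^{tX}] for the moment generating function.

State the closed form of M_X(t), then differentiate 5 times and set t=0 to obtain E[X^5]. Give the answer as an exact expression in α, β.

M_X(t) = (β/(β - t))^α
M′(t) = -α*β^α*(1/(β - t))^α/(-β + t)
M′′(t) = (α^2*β^α*(1/(β - t))^α + α*β^α*(1/(β - t))^α)/(β^2 - 2*β*t + t^2)
M′′′(t) = (-α^3*β^α*(1/(β - t))^α - 3*α^2*β^α*(1/(β - t))^α - 2*α*β^α*(1/(β - t))^α)/(-β^3 + 3*β^2*t - 3*β*t^2 + t^3)
M′′′′(t) = (α^4*β^α*(1/(β - t))^α + 6*α^3*β^α*(1/(β - t))^α + 11*α^2*β^α*(1/(β - t))^α + 6*α*β^α*(1/(β - t))^α)/(β^4 - 4*β^3*t + 6*β^2*t^2 - 4*β*t^3 + t^4)

E[X^5] = M′′′′′(0) = α*(α^4 + 10*α^3 + 35*α^2 + 50*α + 24)/β^5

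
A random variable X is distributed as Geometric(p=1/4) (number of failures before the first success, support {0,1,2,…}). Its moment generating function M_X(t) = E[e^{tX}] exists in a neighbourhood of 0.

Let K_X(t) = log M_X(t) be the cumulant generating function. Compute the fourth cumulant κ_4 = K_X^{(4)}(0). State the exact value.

κ_4 = D^4[K](0) = 876

M_X(t) = 1/(4*(1 - 3*e^(t)/4))
K_X(t) = log M_X(t) = -log(1 - 3*e^(t)/4) - 2*log(2)
D^4[K](t) = (108*e^(3*t) + 576*e^(2*t) + 192*e^(t))/(81*e^(4*t) - 432*e^(3*t) + 864*e^(2*t) - 768*e^(t) + 256)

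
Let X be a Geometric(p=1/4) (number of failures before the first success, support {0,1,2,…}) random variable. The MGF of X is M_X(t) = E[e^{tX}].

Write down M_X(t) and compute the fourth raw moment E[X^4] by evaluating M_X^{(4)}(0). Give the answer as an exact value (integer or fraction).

M_X(t) = 1/(4*(1 - 3*e^(t)/4))
M′(t) = 3*e^(t)/(9*e^(2*t) - 24*e^(t) + 16)
M′′(t) = (-9*e^(2*t) - 12*e^(t))/(27*e^(3*t) - 108*e^(2*t) + 144*e^(t) - 64)
M′′′(t) = (27*e^(3*t) + 144*e^(2*t) + 48*e^(t))/(81*e^(4*t) - 432*e^(3*t) + 864*e^(2*t) - 768*e^(t) + 256)
M′′′′(t) = (-81*e^(4*t) - 1188*e^(3*t) - 1584*e^(2*t) - 192*e^(t))/(243*e^(5*t) - 1620*e^(4*t) + 4320*e^(3*t) - 5760*e^(2*t) + 3840*e^(t) - 1024)

E[X^4] = M′′′′(0) = 3045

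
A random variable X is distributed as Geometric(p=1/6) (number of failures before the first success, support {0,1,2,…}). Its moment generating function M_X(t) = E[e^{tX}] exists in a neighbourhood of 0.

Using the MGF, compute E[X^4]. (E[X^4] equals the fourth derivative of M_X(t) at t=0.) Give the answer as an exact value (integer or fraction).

E[X^4] = D^4[M](0) = 19855

M_X(t) = 1/(6*(1 - 5*e^(t)/6))
D^4[M](t) = (-625*e^(4*t) - 8250*e^(3*t) - 9900*e^(2*t) - 1080*e^(t))/(3125*e^(5*t) - 18750*e^(4*t) + 45000*e^(3*t) - 54000*e^(2*t) + 32400*e^(t) - 7776)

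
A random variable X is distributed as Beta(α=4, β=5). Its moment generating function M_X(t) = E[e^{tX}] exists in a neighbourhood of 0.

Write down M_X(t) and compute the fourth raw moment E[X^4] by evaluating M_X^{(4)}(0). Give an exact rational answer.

M_X(t) = ₁F₁(4; 9; t)
M^(4)(t) = 7*₁F₁(8; 13; t)/99

E[X^4] = M^(4)(0) = 7/99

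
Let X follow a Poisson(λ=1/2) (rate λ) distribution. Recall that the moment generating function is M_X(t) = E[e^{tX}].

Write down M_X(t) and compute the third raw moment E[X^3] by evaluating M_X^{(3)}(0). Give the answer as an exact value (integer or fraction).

E[X^3] = D^3[M](0) = 11/8

M_X(t) = e^(e^(t)/2 - 1/2)
D^3[M](t) = (e^(3*t)*e^(e^(t)/2) + 6*e^(2*t)*e^(e^(t)/2) + 4*e^(t)*e^(e^(t)/2))*e^(-1/2)/8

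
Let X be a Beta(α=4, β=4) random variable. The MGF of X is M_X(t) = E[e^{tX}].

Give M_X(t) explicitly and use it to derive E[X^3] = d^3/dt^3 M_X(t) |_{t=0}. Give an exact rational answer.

E[X^3] = M^(3)(0) = 1/6

M_X(t) = ₁F₁(4; 8; t)
M^(3)(t) = ₁F₁(7; 11; t)/6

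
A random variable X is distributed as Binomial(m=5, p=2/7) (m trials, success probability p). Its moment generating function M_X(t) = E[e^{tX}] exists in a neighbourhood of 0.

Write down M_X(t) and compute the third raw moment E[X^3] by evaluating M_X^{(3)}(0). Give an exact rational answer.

E[X^3] = D^3[M](0) = 2650/343

M_X(t) = (2*e^(t)/7 + 5/7)^5
D^3[M](t) = 4000*e^(5*t)/16807 + 25600*e^(4*t)/16807 + 54000*e^(3*t)/16807 + 40000*e^(2*t)/16807 + 6250*e^(t)/16807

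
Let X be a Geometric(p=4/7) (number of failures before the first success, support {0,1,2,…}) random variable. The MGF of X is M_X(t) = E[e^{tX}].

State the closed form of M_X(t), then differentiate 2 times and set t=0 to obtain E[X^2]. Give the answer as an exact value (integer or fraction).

M_X(t) = 4/(7*(1 - 3*e^(t)/7))
dM/dt = 12*e^(t)/(9*e^(2*t) - 42*e^(t) + 49)
d^2M/dt^2 = (-36*e^(2*t) - 84*e^(t))/(27*e^(3*t) - 189*e^(2*t) + 441*e^(t) - 343)

E[X^2] = d^2M/dt^2 |_{t=0} = 15/8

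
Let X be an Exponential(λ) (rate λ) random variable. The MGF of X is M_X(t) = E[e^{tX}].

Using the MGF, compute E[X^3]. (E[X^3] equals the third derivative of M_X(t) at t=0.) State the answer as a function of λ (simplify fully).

E[X^3] = M′′′(0) = 6/λ^3

M_X(t) = λ/(λ - t)
M′(t) = λ/(λ^2 - 2*λ*t + t^2)
M′′(t) = -2*λ/(-λ^3 + 3*λ^2*t - 3*λ*t^2 + t^3)
M′′′(t) = 6*λ/(λ^4 - 4*λ^3*t + 6*λ^2*t^2 - 4*λ*t^3 + t^4)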